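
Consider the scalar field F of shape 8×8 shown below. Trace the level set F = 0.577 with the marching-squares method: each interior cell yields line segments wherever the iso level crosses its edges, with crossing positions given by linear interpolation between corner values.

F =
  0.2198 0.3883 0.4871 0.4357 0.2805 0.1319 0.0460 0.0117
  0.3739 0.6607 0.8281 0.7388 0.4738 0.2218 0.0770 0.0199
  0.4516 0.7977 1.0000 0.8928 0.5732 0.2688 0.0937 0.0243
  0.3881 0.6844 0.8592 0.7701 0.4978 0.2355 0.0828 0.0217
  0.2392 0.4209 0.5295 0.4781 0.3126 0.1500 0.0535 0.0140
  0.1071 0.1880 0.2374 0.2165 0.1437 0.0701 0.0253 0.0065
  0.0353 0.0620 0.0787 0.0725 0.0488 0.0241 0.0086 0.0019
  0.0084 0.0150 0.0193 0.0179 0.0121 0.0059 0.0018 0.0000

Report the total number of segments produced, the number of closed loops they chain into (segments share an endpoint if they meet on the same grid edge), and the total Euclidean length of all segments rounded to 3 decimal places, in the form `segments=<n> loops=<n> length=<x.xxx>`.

segments=12 loops=1 length=11.175

cell (0,0): code 0100 → (0.693,1.000)–(1.000,0.708)
cell (0,1): code 1100 → (0.264,2.000)–(0.693,1.000)
cell (0,2): code 1100 → (0.466,3.000)–(0.264,2.000)
cell (0,3): code 1000 → (1.000,3.611)–(0.466,3.000)
cell (1,0): code 0110 → (1.000,0.708)–(2.000,0.362)
cell (1,3): code 1001 → (2.000,3.988)–(1.000,3.611)
cell (2,0): code 0110 → (2.000,0.362)–(3.000,0.638)
cell (2,3): code 1001 → (3.000,3.709)–(2.000,3.988)
cell (3,0): code 0010 → (3.000,0.638)–(3.408,1.000)
cell (3,1): code 0011 → (3.408,1.000)–(3.856,2.000)
cell (3,2): code 0011 → (3.856,2.000)–(3.661,3.000)
cell (3,3): code 0001 → (3.661,3.000)–(3.000,3.709)
total: 12 segments, chained into 1 closed loop(s), length Σ = 11.175404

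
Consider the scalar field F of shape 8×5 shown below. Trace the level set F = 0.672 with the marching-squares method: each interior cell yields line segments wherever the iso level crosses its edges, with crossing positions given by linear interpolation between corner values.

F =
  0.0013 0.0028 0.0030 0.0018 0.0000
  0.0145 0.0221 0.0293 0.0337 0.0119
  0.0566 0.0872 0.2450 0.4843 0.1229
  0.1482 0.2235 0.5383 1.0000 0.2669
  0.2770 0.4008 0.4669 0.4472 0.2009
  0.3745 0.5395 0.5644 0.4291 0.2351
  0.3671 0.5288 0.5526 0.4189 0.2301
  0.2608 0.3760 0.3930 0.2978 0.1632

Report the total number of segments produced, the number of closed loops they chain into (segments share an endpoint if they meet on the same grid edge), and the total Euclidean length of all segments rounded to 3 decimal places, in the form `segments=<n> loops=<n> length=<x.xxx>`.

cell (2,2): code 0100 → (2.364,3.000)–(3.000,2.290)
cell (2,3): code 1000 → (3.000,3.447)–(2.364,3.000)
cell (3,2): code 0010 → (3.000,2.290)–(3.593,3.000)
cell (3,3): code 0001 → (3.593,3.000)–(3.000,3.447)
total: 4 segments, chained into 1 closed loop(s), length Σ = 3.399900

segments=4 loops=1 length=3.400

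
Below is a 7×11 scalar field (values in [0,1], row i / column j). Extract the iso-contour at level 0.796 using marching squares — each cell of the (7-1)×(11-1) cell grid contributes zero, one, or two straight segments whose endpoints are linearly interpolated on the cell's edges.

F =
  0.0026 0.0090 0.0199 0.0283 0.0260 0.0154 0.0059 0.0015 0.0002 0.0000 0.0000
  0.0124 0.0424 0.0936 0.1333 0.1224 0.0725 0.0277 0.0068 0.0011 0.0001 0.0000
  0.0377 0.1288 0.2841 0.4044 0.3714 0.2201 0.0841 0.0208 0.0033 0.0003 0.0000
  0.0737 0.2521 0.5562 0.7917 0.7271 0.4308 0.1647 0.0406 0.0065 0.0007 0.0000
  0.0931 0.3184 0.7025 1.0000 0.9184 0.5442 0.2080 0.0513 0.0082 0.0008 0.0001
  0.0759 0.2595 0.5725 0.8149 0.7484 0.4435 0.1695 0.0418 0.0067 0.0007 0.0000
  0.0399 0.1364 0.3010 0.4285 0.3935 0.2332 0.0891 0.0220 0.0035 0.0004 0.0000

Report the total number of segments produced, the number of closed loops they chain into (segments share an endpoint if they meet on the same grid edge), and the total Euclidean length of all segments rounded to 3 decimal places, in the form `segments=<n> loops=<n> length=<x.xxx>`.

segments=8 loops=1 length=6.080

cell (3,2): code 0100 → (3.021,3.000)–(4.000,2.314)
cell (3,3): code 1100 → (3.360,4.000)–(3.021,3.000)
cell (3,4): code 1000 → (4.000,4.327)–(3.360,4.000)
cell (4,2): code 0110 → (4.000,2.314)–(5.000,2.922)
cell (4,3): code 1011 → (5.000,3.284)–(4.720,4.000)
cell (4,4): code 0001 → (4.720,4.000)–(4.000,4.327)
cell (5,2): code 0010 → (5.000,2.922)–(5.049,3.000)
cell (5,3): code 0001 → (5.049,3.000)–(5.000,3.284)
total: 8 segments, chained into 1 closed loop(s), length Σ = 6.080262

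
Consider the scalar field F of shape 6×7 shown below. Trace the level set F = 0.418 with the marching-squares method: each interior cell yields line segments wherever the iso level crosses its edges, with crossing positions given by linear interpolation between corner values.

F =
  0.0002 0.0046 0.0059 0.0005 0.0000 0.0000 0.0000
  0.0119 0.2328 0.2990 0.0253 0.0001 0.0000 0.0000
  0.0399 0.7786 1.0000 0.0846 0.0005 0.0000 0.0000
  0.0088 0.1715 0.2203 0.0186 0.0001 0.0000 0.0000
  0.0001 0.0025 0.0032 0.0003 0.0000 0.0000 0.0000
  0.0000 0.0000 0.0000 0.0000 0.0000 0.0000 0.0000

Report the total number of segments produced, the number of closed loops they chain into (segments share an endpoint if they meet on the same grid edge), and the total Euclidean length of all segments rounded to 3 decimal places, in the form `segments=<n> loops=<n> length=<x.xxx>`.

cell (1,0): code 0100 → (1.339,1.000)–(2.000,0.512)
cell (1,1): code 1100 → (1.170,2.000)–(1.339,1.000)
cell (1,2): code 1000 → (2.000,2.636)–(1.170,2.000)
cell (2,0): code 0010 → (2.000,0.512)–(2.594,1.000)
cell (2,1): code 0011 → (2.594,1.000)–(2.746,2.000)
cell (2,2): code 0001 → (2.746,2.000)–(2.000,2.636)
total: 6 segments, chained into 1 closed loop(s), length Σ = 5.642347

segments=6 loops=1 length=5.642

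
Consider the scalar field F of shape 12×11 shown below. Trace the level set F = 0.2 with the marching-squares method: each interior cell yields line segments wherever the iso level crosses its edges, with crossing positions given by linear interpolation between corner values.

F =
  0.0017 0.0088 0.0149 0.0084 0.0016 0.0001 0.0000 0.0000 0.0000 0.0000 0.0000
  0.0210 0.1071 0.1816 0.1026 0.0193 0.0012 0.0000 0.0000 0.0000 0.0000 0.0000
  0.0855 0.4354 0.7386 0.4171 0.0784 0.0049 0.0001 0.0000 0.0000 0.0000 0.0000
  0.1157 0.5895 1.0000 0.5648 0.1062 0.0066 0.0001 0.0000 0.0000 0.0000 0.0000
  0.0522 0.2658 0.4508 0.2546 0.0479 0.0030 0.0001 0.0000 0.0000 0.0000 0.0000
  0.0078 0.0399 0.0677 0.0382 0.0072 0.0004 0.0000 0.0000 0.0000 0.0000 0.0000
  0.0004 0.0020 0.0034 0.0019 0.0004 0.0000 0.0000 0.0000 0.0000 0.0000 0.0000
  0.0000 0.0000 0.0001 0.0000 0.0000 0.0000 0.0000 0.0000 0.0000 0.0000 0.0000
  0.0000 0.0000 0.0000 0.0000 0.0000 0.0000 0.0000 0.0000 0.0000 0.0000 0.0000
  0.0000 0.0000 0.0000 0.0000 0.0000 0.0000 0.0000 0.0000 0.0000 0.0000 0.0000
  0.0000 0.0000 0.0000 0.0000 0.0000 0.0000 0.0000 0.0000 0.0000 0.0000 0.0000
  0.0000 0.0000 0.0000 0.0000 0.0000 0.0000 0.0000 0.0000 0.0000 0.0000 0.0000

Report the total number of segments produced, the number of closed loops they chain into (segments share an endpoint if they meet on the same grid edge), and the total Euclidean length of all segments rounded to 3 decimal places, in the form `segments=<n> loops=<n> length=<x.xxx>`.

segments=12 loops=1 length=11.204

cell (1,0): code 0100 → (1.283,1.000)–(2.000,0.327)
cell (1,1): code 1100 → (1.033,2.000)–(1.283,1.000)
cell (1,2): code 1100 → (1.310,3.000)–(1.033,2.000)
cell (1,3): code 1000 → (2.000,3.641)–(1.310,3.000)
cell (2,0): code 0110 → (2.000,0.327)–(3.000,0.178)
cell (2,3): code 1001 → (3.000,3.795)–(2.000,3.641)
cell (3,0): code 0110 → (3.000,0.178)–(4.000,0.692)
cell (3,3): code 1001 → (4.000,3.264)–(3.000,3.795)
cell (4,0): code 0010 → (4.000,0.692)–(4.291,1.000)
cell (4,1): code 0011 → (4.291,1.000)–(4.655,2.000)
cell (4,2): code 0011 → (4.655,2.000)–(4.252,3.000)
cell (4,3): code 0001 → (4.252,3.000)–(4.000,3.264)
total: 12 segments, chained into 1 closed loop(s), length Σ = 11.204399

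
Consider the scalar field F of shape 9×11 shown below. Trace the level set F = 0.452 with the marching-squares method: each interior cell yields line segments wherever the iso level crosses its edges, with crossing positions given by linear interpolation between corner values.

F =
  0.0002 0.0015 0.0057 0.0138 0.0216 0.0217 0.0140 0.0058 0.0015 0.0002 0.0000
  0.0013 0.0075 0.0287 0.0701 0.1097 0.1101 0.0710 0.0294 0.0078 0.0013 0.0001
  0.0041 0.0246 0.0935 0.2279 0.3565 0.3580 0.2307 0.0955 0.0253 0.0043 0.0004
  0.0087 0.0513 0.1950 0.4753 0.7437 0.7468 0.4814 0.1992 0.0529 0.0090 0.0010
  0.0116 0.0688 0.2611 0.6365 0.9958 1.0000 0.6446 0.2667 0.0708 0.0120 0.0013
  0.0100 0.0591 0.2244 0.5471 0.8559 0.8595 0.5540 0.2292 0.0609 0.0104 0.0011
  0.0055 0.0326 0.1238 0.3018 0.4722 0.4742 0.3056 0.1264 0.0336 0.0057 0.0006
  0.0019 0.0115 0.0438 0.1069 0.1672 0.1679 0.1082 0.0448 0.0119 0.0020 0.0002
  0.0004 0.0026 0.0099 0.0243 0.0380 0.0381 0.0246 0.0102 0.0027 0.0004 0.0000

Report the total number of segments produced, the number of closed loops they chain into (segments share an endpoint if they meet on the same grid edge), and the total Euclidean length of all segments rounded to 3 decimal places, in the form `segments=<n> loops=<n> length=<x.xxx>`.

cell (2,2): code 0100 → (2.906,3.000)–(3.000,2.917)
cell (2,3): code 1100 → (2.247,4.000)–(2.906,3.000)
cell (2,4): code 1100 → (2.242,5.000)–(2.247,4.000)
cell (2,5): code 1100 → (2.883,6.000)–(2.242,5.000)
cell (2,6): code 1000 → (3.000,6.104)–(2.883,6.000)
cell (3,2): code 0110 → (3.000,2.917)–(4.000,2.509)
cell (3,6): code 1001 → (4.000,6.510)–(3.000,6.104)
cell (4,2): code 0110 → (4.000,2.509)–(5.000,2.705)
cell (4,6): code 1001 → (5.000,6.314)–(4.000,6.510)
cell (5,2): code 0010 → (5.000,2.705)–(5.388,3.000)
cell (5,3): code 0111 → (5.388,3.000)–(6.000,3.881)
cell (5,5): code 1011 → (6.000,5.132)–(5.411,6.000)
cell (5,6): code 0001 → (5.411,6.000)–(5.000,6.314)
cell (6,3): code 0010 → (6.000,3.881)–(6.066,4.000)
cell (6,4): code 0011 → (6.066,4.000)–(6.072,5.000)
cell (6,5): code 0001 → (6.072,5.000)–(6.000,5.132)
total: 16 segments, chained into 1 closed loop(s), length Σ = 12.278117

segments=16 loops=1 length=12.278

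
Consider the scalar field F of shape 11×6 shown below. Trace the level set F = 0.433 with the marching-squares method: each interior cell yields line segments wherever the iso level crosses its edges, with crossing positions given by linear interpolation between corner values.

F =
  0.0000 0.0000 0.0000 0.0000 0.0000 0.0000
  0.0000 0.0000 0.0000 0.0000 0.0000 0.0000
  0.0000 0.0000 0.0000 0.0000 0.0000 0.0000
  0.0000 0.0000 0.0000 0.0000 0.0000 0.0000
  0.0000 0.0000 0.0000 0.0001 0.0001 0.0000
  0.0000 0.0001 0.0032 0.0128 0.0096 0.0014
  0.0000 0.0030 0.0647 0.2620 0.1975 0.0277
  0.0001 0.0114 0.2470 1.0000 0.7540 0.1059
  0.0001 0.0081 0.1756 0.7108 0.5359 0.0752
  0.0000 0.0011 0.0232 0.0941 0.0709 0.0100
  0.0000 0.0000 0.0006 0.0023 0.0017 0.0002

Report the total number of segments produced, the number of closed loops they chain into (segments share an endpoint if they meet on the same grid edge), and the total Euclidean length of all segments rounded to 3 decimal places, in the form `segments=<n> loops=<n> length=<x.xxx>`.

cell (6,2): code 0100 → (6.232,3.000)–(7.000,2.247)
cell (6,3): code 1100 → (6.423,4.000)–(6.232,3.000)
cell (6,4): code 1000 → (7.000,4.495)–(6.423,4.000)
cell (7,2): code 0110 → (7.000,2.247)–(8.000,2.481)
cell (7,4): code 1001 → (8.000,4.223)–(7.000,4.495)
cell (8,2): code 0010 → (8.000,2.481)–(8.450,3.000)
cell (8,3): code 0011 → (8.450,3.000)–(8.221,4.000)
cell (8,4): code 0001 → (8.221,4.000)–(8.000,4.223)
total: 8 segments, chained into 1 closed loop(s), length Σ = 6.945136

segments=8 loops=1 length=6.945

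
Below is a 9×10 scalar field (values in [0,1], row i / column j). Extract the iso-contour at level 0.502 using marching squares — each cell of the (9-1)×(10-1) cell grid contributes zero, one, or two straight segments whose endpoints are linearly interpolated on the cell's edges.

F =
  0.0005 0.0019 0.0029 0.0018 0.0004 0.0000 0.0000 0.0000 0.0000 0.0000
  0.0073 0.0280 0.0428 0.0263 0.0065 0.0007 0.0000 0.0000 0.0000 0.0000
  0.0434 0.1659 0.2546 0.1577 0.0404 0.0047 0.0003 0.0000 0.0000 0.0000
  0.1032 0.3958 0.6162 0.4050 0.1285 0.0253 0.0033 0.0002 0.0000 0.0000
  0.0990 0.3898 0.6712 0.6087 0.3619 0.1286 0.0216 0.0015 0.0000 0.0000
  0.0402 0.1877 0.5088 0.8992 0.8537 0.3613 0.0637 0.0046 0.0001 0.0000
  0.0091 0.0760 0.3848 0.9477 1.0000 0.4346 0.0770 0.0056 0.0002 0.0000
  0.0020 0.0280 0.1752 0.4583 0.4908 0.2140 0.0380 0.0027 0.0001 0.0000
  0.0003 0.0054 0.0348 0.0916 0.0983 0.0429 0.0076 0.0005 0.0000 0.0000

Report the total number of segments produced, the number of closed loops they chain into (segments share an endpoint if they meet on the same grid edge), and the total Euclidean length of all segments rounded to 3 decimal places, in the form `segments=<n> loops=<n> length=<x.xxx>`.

segments=14 loops=1 length=11.945

cell (2,1): code 0100 → (2.684,2.000)–(3.000,1.482)
cell (2,2): code 1000 → (3.000,2.541)–(2.684,2.000)
cell (3,1): code 0110 → (3.000,1.482)–(4.000,1.399)
cell (3,2): code 1101 → (3.476,3.000)–(3.000,2.541)
cell (3,3): code 1000 → (4.000,3.432)–(3.476,3.000)
cell (4,1): code 0110 → (4.000,1.399)–(5.000,1.979)
cell (4,3): code 1101 → (4.285,4.000)–(4.000,3.432)
cell (4,4): code 1000 → (5.000,4.714)–(4.285,4.000)
cell (5,1): code 0010 → (5.000,1.979)–(5.055,2.000)
cell (5,2): code 0111 → (5.055,2.000)–(6.000,2.208)
cell (5,4): code 1001 → (6.000,4.881)–(5.000,4.714)
cell (6,2): code 0010 → (6.000,2.208)–(6.911,3.000)
cell (6,3): code 0011 → (6.911,3.000)–(6.978,4.000)
cell (6,4): code 0001 → (6.978,4.000)–(6.000,4.881)
total: 14 segments, chained into 1 closed loop(s), length Σ = 11.944754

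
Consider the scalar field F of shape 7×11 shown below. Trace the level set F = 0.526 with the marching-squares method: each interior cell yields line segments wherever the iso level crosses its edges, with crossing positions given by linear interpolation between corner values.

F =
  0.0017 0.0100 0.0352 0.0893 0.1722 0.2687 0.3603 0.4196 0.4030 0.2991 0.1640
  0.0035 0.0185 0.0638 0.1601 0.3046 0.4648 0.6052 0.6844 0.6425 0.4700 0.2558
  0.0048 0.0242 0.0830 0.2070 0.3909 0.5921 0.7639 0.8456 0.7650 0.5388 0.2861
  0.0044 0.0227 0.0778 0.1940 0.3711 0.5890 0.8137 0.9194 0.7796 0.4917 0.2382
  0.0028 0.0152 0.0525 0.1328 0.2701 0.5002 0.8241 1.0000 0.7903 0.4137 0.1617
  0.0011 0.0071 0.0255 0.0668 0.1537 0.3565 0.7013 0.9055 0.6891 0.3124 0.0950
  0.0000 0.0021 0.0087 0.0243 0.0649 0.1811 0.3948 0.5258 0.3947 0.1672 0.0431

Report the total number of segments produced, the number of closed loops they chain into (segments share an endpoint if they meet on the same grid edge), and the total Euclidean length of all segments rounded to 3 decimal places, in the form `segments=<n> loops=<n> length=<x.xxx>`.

segments=20 loops=1 length=15.724

cell (0,5): code 0100 → (0.677,6.000)–(1.000,5.436)
cell (0,6): code 1100 → (0.402,7.000)–(0.677,6.000)
cell (0,7): code 1100 → (0.514,8.000)–(0.402,7.000)
cell (0,8): code 1000 → (1.000,8.675)–(0.514,8.000)
cell (1,4): code 0100 → (1.481,5.000)–(2.000,4.671)
cell (1,5): code 1110 → (1.000,5.436)–(1.481,5.000)
cell (1,8): code 1101 → (1.814,9.000)–(1.000,8.675)
cell (1,9): code 1000 → (2.000,9.051)–(1.814,9.000)
cell (2,4): code 0110 → (2.000,4.671)–(3.000,4.711)
cell (2,8): code 1011 → (3.000,8.881)–(2.272,9.000)
cell (2,9): code 0001 → (2.272,9.000)–(2.000,9.051)
cell (3,4): code 0010 → (3.000,4.711)–(3.709,5.000)
cell (3,5): code 0111 → (3.709,5.000)–(4.000,5.080)
cell (3,8): code 1001 → (4.000,8.702)–(3.000,8.881)
cell (4,5): code 0110 → (4.000,5.080)–(5.000,5.492)
cell (4,8): code 1001 → (5.000,8.433)–(4.000,8.702)
cell (5,5): code 0010 → (5.000,5.492)–(5.572,6.000)
cell (5,6): code 0011 → (5.572,6.000)–(5.999,7.000)
cell (5,7): code 0011 → (5.999,7.000)–(5.554,8.000)
cell (5,8): code 0001 → (5.554,8.000)–(5.000,8.433)
total: 20 segments, chained into 1 closed loop(s), length Σ = 15.724448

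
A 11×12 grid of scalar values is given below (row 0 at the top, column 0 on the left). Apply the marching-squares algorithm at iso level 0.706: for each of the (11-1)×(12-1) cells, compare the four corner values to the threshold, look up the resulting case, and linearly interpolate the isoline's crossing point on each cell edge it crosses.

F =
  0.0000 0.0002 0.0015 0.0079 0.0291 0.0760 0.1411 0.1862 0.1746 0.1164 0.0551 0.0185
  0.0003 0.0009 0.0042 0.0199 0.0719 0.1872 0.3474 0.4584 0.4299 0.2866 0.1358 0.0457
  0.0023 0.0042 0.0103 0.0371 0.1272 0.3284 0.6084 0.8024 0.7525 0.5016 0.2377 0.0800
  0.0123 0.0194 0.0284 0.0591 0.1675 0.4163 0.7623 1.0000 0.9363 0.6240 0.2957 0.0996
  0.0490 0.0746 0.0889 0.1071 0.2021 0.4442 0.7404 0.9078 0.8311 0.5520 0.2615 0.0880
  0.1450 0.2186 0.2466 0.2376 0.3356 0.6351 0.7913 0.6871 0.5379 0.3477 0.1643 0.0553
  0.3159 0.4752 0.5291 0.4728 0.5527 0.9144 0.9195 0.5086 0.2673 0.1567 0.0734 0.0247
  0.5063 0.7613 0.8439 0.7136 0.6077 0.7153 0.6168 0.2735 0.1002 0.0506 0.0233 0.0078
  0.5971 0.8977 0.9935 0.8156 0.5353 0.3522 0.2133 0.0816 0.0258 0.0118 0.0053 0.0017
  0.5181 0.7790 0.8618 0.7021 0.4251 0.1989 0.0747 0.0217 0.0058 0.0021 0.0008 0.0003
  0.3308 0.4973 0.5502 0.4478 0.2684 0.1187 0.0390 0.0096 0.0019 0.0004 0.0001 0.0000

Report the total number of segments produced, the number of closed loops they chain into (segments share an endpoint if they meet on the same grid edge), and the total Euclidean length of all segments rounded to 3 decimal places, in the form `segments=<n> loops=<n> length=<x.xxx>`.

segments=32 loops=2 length=24.130

cell (1,6): code 0100 → (1.720,7.000)–(2.000,6.503)
cell (1,7): code 1100 → (1.856,8.000)–(1.720,7.000)
cell (1,8): code 1000 → (2.000,8.185)–(1.856,8.000)
cell (2,5): code 0100 → (2.634,6.000)–(3.000,5.837)
cell (2,6): code 1110 → (2.000,6.503)–(2.634,6.000)
cell (2,8): code 1001 → (3.000,8.737)–(2.000,8.185)
cell (3,5): code 0110 → (3.000,5.837)–(4.000,5.884)
cell (3,8): code 1001 → (4.000,8.448)–(3.000,8.737)
cell (4,5): code 0110 → (4.000,5.884)–(5.000,5.454)
cell (4,6): code 1011 → (5.000,6.819)–(4.914,7.000)
cell (4,7): code 0011 → (4.914,7.000)–(4.427,8.000)
cell (4,8): code 0001 → (4.427,8.000)–(4.000,8.448)
cell (5,4): code 0100 → (5.254,5.000)–(6.000,4.424)
cell (5,5): code 1110 → (5.000,5.454)–(5.254,5.000)
cell (5,6): code 1001 → (6.000,6.520)–(5.000,6.819)
cell (6,0): code 0100 → (6.807,1.000)–(7.000,0.783)
cell (6,1): code 1100 → (6.562,2.000)–(6.807,1.000)
cell (6,2): code 1100 → (6.968,3.000)–(6.562,2.000)
cell (6,3): code 1000 → (7.000,3.072)–(6.968,3.000)
cell (6,4): code 0110 → (6.000,4.424)–(7.000,4.914)
cell (6,5): code 1011 → (7.000,5.094)–(6.705,6.000)
cell (6,6): code 0001 → (6.705,6.000)–(6.000,6.520)
cell (7,0): code 0110 → (7.000,0.783)–(8.000,0.362)
cell (7,3): code 1001 → (8.000,3.391)–(7.000,3.072)
cell (7,4): code 0010 → (7.000,4.914)–(7.026,5.000)
cell (7,5): code 0001 → (7.026,5.000)–(7.000,5.094)
cell (8,0): code 0110 → (8.000,0.362)–(9.000,0.720)
cell (8,2): code 1011 → (9.000,2.976)–(8.966,3.000)
cell (8,3): code 0001 → (8.966,3.000)–(8.000,3.391)
cell (9,0): code 0010 → (9.000,0.720)–(9.259,1.000)
cell (9,1): code 0011 → (9.259,1.000)–(9.500,2.000)
cell (9,2): code 0001 → (9.500,2.000)–(9.000,2.976)
total: 32 segments, chained into 2 closed loop(s), length Σ = 24.130425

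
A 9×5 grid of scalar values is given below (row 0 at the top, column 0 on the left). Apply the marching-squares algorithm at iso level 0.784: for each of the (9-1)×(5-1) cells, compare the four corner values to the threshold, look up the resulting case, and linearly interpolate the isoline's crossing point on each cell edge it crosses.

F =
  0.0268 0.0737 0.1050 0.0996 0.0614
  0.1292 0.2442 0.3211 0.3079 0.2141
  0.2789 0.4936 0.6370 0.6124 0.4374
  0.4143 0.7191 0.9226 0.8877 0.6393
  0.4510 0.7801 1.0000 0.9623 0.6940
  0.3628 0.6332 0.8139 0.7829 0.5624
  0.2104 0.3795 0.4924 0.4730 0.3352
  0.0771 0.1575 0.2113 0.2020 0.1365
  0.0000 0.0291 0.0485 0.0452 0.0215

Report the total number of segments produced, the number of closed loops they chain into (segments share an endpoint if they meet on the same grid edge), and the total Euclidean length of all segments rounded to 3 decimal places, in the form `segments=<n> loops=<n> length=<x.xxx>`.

cell (2,1): code 0100 → (2.515,2.000)–(3.000,1.319)
cell (2,2): code 1100 → (2.623,3.000)–(2.515,2.000)
cell (2,3): code 1000 → (3.000,3.417)–(2.623,3.000)
cell (3,1): code 0110 → (3.000,1.319)–(4.000,1.018)
cell (3,3): code 1001 → (4.000,3.665)–(3.000,3.417)
cell (4,1): code 0110 → (4.000,1.018)–(5.000,1.835)
cell (4,2): code 1011 → (5.000,2.965)–(4.994,3.000)
cell (4,3): code 0001 → (4.994,3.000)–(4.000,3.665)
cell (5,1): code 0010 → (5.000,1.835)–(5.093,2.000)
cell (5,2): code 0001 → (5.093,2.000)–(5.000,2.965)
total: 10 segments, chained into 1 closed loop(s), length Σ = 8.160481

segments=10 loops=1 length=8.160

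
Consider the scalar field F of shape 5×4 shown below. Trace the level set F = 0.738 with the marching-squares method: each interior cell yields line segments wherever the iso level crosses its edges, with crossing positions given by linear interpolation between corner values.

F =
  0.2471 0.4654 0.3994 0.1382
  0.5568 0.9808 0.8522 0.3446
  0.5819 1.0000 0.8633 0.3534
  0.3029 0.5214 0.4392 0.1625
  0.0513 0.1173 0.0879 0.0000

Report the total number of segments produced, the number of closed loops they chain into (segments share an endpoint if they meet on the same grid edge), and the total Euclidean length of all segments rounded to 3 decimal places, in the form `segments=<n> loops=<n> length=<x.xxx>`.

segments=8 loops=1 length=6.352

cell (0,0): code 0100 → (0.529,1.000)–(1.000,0.427)
cell (0,1): code 1100 → (0.748,2.000)–(0.529,1.000)
cell (0,2): code 1000 → (1.000,2.225)–(0.748,2.000)
cell (1,0): code 0110 → (1.000,0.427)–(2.000,0.373)
cell (1,2): code 1001 → (2.000,2.246)–(1.000,2.225)
cell (2,0): code 0010 → (2.000,0.373)–(2.547,1.000)
cell (2,1): code 0011 → (2.547,1.000)–(2.295,2.000)
cell (2,2): code 0001 → (2.295,2.000)–(2.000,2.246)
total: 8 segments, chained into 1 closed loop(s), length Σ = 6.352462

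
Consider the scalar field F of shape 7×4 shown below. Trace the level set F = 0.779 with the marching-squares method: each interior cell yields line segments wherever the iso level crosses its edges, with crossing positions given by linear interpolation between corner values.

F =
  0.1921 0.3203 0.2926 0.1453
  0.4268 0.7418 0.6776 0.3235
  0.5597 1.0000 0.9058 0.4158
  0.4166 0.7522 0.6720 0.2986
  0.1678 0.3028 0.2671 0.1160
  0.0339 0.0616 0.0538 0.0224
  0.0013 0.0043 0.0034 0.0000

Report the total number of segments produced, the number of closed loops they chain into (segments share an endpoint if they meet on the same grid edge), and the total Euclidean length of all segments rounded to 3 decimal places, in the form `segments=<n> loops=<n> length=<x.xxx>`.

segments=6 loops=1 length=5.333

cell (1,0): code 0100 → (1.144,1.000)–(2.000,0.498)
cell (1,1): code 1100 → (1.444,2.000)–(1.144,1.000)
cell (1,2): code 1000 → (2.000,2.259)–(1.444,2.000)
cell (2,0): code 0010 → (2.000,0.498)–(2.892,1.000)
cell (2,1): code 0011 → (2.892,1.000)–(2.542,2.000)
cell (2,2): code 0001 → (2.542,2.000)–(2.000,2.259)
total: 6 segments, chained into 1 closed loop(s), length Σ = 5.332931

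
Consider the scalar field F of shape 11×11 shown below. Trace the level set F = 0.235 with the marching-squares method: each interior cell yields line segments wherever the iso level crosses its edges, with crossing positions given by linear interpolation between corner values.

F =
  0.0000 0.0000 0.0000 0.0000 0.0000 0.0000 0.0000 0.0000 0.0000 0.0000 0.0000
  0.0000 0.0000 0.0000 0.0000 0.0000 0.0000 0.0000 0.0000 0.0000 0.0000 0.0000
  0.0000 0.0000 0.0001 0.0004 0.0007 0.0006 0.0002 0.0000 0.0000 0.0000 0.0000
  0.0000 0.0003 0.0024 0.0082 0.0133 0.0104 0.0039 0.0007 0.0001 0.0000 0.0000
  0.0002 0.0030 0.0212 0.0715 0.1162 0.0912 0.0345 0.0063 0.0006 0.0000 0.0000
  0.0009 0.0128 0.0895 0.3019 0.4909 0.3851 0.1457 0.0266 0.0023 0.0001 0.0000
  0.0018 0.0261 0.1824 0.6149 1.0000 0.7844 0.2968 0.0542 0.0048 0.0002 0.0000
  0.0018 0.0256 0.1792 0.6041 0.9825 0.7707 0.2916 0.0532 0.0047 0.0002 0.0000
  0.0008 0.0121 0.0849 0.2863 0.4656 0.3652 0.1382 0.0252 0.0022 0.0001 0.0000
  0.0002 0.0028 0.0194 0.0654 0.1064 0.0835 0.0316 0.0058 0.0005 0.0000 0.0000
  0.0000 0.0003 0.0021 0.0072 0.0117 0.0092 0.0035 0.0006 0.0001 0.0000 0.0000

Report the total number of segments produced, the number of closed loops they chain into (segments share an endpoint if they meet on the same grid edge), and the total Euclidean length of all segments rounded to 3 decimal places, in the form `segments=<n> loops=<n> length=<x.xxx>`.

cell (4,2): code 0100 → (4.710,3.000)–(5.000,2.685)
cell (4,3): code 1100 → (4.317,4.000)–(4.710,3.000)
cell (4,4): code 1100 → (4.489,5.000)–(4.317,4.000)
cell (4,5): code 1000 → (5.000,5.627)–(4.489,5.000)
cell (5,2): code 0110 → (5.000,2.685)–(6.000,2.122)
cell (5,5): code 1101 → (5.591,6.000)–(5.000,5.627)
cell (5,6): code 1000 → (6.000,6.255)–(5.591,6.000)
cell (6,2): code 0110 → (6.000,2.122)–(7.000,2.131)
cell (6,6): code 1001 → (7.000,6.237)–(6.000,6.255)
cell (7,2): code 0110 → (7.000,2.131)–(8.000,2.745)
cell (7,5): code 1011 → (8.000,5.574)–(7.369,6.000)
cell (7,6): code 0001 → (7.369,6.000)–(7.000,6.237)
cell (8,2): code 0010 → (8.000,2.745)–(8.232,3.000)
cell (8,3): code 0011 → (8.232,3.000)–(8.642,4.000)
cell (8,4): code 0011 → (8.642,4.000)–(8.462,5.000)
cell (8,5): code 0001 → (8.462,5.000)–(8.000,5.574)
total: 16 segments, chained into 1 closed loop(s), length Σ = 13.206613

segments=16 loops=1 length=13.207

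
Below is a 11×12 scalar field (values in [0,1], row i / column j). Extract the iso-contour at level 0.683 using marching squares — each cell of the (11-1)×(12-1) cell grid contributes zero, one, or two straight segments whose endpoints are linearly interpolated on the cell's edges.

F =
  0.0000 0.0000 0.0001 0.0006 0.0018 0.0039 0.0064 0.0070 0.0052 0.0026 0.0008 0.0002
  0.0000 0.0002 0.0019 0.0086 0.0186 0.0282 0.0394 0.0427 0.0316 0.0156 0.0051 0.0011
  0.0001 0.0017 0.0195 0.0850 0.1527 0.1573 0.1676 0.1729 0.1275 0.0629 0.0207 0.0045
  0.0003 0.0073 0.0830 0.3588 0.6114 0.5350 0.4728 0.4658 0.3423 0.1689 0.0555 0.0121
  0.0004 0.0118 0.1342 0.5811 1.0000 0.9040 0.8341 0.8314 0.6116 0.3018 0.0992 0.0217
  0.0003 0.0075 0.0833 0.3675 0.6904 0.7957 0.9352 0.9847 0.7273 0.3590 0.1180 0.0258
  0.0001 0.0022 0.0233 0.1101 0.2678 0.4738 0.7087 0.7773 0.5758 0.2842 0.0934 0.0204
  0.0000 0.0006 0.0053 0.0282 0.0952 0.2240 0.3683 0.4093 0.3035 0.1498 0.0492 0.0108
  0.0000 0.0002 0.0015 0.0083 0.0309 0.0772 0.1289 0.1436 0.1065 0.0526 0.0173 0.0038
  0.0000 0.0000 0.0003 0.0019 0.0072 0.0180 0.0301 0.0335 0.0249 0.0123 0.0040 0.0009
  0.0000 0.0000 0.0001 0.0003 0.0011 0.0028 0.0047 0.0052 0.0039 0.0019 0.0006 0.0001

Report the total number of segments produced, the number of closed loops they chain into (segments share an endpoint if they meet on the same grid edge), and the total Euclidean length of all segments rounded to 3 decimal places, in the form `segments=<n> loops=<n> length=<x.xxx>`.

cell (3,3): code 0100 → (3.184,4.000)–(4.000,3.243)
cell (3,4): code 1100 → (3.401,5.000)–(3.184,4.000)
cell (3,5): code 1100 → (3.582,6.000)–(3.401,5.000)
cell (3,6): code 1100 → (3.594,7.000)–(3.582,6.000)
cell (3,7): code 1000 → (4.000,7.675)–(3.594,7.000)
cell (4,3): code 0110 → (4.000,3.243)–(5.000,3.977)
cell (4,7): code 1101 → (4.617,8.000)–(4.000,7.675)
cell (4,8): code 1000 → (5.000,8.120)–(4.617,8.000)
cell (5,3): code 0010 → (5.000,3.977)–(5.018,4.000)
cell (5,4): code 0011 → (5.018,4.000)–(5.350,5.000)
cell (5,5): code 0111 → (5.350,5.000)–(6.000,5.891)
cell (5,7): code 1011 → (6.000,7.468)–(5.292,8.000)
cell (5,8): code 0001 → (5.292,8.000)–(5.000,8.120)
cell (6,5): code 0010 → (6.000,5.891)–(6.075,6.000)
cell (6,6): code 0011 → (6.075,6.000)–(6.256,7.000)
cell (6,7): code 0001 → (6.256,7.000)–(6.000,7.468)
total: 16 segments, chained into 1 closed loop(s), length Σ = 12.348434

segments=16 loops=1 length=12.348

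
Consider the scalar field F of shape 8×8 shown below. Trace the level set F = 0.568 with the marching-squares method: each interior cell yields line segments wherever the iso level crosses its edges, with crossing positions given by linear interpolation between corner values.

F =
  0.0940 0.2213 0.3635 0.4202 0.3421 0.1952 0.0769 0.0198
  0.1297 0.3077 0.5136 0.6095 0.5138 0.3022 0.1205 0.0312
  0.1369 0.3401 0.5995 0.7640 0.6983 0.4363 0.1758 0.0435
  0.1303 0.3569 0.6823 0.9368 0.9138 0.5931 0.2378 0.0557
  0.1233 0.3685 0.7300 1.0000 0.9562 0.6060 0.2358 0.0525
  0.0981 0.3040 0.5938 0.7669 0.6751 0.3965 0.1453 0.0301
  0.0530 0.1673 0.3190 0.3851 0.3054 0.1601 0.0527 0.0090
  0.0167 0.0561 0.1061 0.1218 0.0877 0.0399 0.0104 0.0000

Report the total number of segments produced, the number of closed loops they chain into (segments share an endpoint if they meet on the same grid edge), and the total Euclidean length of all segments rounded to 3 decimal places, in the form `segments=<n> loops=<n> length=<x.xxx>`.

cell (0,2): code 0100 → (0.781,3.000)–(1.000,2.567)
cell (0,3): code 1000 → (1.000,3.434)–(0.781,3.000)
cell (1,1): code 0100 → (1.633,2.000)–(2.000,1.879)
cell (1,2): code 1110 → (1.000,2.567)–(1.633,2.000)
cell (1,3): code 1101 → (1.294,4.000)–(1.000,3.434)
cell (1,4): code 1000 → (2.000,4.497)–(1.294,4.000)
cell (2,1): code 0110 → (2.000,1.879)–(3.000,1.649)
cell (2,4): code 1101 → (2.840,5.000)–(2.000,4.497)
cell (2,5): code 1000 → (3.000,5.071)–(2.840,5.000)
cell (3,1): code 0110 → (3.000,1.649)–(4.000,1.552)
cell (3,5): code 1001 → (4.000,5.103)–(3.000,5.071)
cell (4,1): code 0110 → (4.000,1.552)–(5.000,1.911)
cell (4,4): code 1011 → (5.000,4.384)–(4.181,5.000)
cell (4,5): code 0001 → (4.181,5.000)–(4.000,5.103)
cell (5,1): code 0010 → (5.000,1.911)–(5.094,2.000)
cell (5,2): code 0011 → (5.094,2.000)–(5.521,3.000)
cell (5,3): code 0011 → (5.521,3.000)–(5.290,4.000)
cell (5,4): code 0001 → (5.290,4.000)–(5.000,4.384)
total: 18 segments, chained into 1 closed loop(s), length Σ = 12.914062

segments=18 loops=1 length=12.914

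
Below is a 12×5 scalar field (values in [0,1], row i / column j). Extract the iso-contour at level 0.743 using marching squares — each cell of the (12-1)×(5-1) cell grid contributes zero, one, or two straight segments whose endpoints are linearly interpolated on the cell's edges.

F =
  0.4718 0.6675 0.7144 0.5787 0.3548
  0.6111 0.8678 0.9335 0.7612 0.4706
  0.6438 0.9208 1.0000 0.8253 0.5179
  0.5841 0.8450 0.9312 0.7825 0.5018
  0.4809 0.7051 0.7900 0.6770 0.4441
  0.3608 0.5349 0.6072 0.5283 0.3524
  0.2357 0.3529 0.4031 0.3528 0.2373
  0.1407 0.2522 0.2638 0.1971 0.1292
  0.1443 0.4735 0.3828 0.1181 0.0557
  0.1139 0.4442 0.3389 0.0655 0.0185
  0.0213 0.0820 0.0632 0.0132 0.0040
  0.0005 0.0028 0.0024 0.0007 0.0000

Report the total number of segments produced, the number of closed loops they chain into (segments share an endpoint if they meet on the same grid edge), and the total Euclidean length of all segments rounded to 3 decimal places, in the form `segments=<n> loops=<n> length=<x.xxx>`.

segments=14 loops=1 length=10.977

cell (0,0): code 0100 → (0.377,1.000)–(1.000,0.514)
cell (0,1): code 1100 → (0.131,2.000)–(0.377,1.000)
cell (0,2): code 1100 → (0.900,3.000)–(0.131,2.000)
cell (0,3): code 1000 → (1.000,3.063)–(0.900,3.000)
cell (1,0): code 0110 → (1.000,0.514)–(2.000,0.358)
cell (1,3): code 1001 → (2.000,3.268)–(1.000,3.063)
cell (2,0): code 0110 → (2.000,0.358)–(3.000,0.609)
cell (2,3): code 1001 → (3.000,3.141)–(2.000,3.268)
cell (3,0): code 0010 → (3.000,0.609)–(3.729,1.000)
cell (3,1): code 0111 → (3.729,1.000)–(4.000,1.446)
cell (3,2): code 1011 → (4.000,2.416)–(3.374,3.000)
cell (3,3): code 0001 → (3.374,3.000)–(3.000,3.141)
cell (4,1): code 0010 → (4.000,1.446)–(4.257,2.000)
cell (4,2): code 0001 → (4.257,2.000)–(4.000,2.416)
total: 14 segments, chained into 1 closed loop(s), length Σ = 10.976500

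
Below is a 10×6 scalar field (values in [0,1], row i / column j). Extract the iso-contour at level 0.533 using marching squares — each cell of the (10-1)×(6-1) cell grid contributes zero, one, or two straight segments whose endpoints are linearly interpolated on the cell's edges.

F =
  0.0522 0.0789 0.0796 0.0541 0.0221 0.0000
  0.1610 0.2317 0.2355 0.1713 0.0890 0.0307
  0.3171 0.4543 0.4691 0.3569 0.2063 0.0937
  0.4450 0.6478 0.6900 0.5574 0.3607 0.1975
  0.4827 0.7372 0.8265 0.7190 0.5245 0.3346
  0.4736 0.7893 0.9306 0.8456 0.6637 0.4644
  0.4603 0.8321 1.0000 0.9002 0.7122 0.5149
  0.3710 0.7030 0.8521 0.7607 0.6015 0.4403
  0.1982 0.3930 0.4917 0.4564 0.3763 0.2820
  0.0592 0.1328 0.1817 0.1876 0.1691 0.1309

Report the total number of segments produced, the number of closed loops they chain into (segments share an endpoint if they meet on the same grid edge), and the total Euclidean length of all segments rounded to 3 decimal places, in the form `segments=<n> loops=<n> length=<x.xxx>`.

cell (2,0): code 0100 → (2.407,1.000)–(3.000,0.434)
cell (2,1): code 1100 → (2.289,2.000)–(2.407,1.000)
cell (2,2): code 1100 → (2.878,3.000)–(2.289,2.000)
cell (2,3): code 1000 → (3.000,3.124)–(2.878,3.000)
cell (3,0): code 0110 → (3.000,0.434)–(4.000,0.198)
cell (3,3): code 1001 → (4.000,3.956)–(3.000,3.124)
cell (4,0): code 0110 → (4.000,0.198)–(5.000,0.188)
cell (4,3): code 1101 → (4.061,4.000)–(4.000,3.956)
cell (4,4): code 1000 → (5.000,4.656)–(4.061,4.000)
cell (5,0): code 0110 → (5.000,0.188)–(6.000,0.196)
cell (5,4): code 1001 → (6.000,4.908)–(5.000,4.656)
cell (6,0): code 0110 → (6.000,0.196)–(7.000,0.488)
cell (6,4): code 1001 → (7.000,4.425)–(6.000,4.908)
cell (7,0): code 0010 → (7.000,0.488)–(7.548,1.000)
cell (7,1): code 0011 → (7.548,1.000)–(7.885,2.000)
cell (7,2): code 0011 → (7.885,2.000)–(7.748,3.000)
cell (7,3): code 0011 → (7.748,3.000)–(7.304,4.000)
cell (7,4): code 0001 → (7.304,4.000)–(7.000,4.425)
total: 18 segments, chained into 1 closed loop(s), length Σ = 16.325840

segments=18 loops=1 length=16.326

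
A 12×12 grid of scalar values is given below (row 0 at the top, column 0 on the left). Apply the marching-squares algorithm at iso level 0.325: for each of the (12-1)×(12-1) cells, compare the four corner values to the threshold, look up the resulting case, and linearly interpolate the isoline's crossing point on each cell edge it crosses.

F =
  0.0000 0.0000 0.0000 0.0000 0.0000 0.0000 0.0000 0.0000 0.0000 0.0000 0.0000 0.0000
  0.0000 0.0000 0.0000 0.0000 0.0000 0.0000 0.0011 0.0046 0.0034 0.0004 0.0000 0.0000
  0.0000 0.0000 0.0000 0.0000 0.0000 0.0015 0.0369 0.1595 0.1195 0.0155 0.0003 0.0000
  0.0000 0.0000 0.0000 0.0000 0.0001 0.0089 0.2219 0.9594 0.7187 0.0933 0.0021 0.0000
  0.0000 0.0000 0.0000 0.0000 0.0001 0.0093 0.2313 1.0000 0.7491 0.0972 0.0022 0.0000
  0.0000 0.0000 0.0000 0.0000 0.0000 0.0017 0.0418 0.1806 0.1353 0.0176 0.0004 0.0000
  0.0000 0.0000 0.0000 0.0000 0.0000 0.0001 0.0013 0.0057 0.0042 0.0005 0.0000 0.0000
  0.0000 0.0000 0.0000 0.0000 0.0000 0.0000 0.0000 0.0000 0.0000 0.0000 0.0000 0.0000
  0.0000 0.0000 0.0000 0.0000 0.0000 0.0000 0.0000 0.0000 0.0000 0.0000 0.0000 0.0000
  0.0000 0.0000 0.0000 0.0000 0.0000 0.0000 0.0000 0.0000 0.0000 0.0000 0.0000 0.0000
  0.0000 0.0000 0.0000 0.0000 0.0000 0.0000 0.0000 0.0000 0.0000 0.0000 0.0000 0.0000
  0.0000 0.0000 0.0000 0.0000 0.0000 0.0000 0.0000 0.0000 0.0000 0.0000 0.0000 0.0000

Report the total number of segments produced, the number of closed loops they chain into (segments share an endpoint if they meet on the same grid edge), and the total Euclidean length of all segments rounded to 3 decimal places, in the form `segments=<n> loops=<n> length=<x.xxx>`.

segments=8 loops=1 length=8.251

cell (2,6): code 0100 → (2.207,7.000)–(3.000,6.140)
cell (2,7): code 1100 → (2.343,8.000)–(2.207,7.000)
cell (2,8): code 1000 → (3.000,8.630)–(2.343,8.000)
cell (3,6): code 0110 → (3.000,6.140)–(4.000,6.122)
cell (3,8): code 1001 → (4.000,8.651)–(3.000,8.630)
cell (4,6): code 0010 → (4.000,6.122)–(4.824,7.000)
cell (4,7): code 0011 → (4.824,7.000)–(4.691,8.000)
cell (4,8): code 0001 → (4.691,8.000)–(4.000,8.651)
total: 8 segments, chained into 1 closed loop(s), length Σ = 8.251384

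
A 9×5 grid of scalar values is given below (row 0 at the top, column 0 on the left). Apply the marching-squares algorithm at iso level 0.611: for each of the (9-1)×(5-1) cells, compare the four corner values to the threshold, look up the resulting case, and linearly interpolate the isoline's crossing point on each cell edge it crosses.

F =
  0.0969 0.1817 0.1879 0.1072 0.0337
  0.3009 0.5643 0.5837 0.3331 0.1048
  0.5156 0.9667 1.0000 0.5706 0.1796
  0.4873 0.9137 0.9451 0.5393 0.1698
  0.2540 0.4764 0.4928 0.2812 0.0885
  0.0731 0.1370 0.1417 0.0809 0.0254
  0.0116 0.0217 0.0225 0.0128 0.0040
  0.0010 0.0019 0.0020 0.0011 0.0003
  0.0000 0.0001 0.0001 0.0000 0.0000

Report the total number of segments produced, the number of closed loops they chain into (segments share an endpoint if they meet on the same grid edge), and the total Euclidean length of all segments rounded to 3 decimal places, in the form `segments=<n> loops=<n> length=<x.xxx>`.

segments=8 loops=1 length=8.592

cell (1,0): code 0100 → (1.116,1.000)–(2.000,0.211)
cell (1,1): code 1100 → (1.066,2.000)–(1.116,1.000)
cell (1,2): code 1000 → (2.000,2.906)–(1.066,2.000)
cell (2,0): code 0110 → (2.000,0.211)–(3.000,0.290)
cell (2,2): code 1001 → (3.000,2.823)–(2.000,2.906)
cell (3,0): code 0010 → (3.000,0.290)–(3.692,1.000)
cell (3,1): code 0011 → (3.692,1.000)–(3.739,2.000)
cell (3,2): code 0001 → (3.739,2.000)–(3.000,2.823)
total: 8 segments, chained into 1 closed loop(s), length Σ = 8.592469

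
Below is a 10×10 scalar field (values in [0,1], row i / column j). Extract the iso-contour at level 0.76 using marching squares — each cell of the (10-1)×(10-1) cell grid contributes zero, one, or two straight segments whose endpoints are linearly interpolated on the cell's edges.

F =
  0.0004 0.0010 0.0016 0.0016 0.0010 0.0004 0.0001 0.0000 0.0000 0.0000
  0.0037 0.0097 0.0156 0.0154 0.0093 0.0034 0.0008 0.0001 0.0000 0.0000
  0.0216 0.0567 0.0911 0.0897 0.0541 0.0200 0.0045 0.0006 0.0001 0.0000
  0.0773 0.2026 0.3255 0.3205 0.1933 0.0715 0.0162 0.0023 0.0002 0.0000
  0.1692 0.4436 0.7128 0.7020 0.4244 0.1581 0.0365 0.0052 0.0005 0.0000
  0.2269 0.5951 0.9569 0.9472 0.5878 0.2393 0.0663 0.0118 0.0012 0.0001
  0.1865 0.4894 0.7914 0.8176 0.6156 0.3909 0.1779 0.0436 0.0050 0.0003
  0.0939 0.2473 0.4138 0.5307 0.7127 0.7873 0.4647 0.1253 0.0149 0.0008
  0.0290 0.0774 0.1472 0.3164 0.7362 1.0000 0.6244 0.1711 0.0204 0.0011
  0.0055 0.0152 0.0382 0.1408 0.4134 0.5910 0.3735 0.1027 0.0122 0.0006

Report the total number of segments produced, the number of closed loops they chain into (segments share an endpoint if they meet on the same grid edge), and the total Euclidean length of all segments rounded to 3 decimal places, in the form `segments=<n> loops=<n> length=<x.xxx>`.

cell (4,1): code 0100 → (4.193,2.000)–(5.000,1.456)
cell (4,2): code 1100 → (4.237,3.000)–(4.193,2.000)
cell (4,3): code 1000 → (5.000,3.521)–(4.237,3.000)
cell (5,1): code 0110 → (5.000,1.456)–(6.000,1.896)
cell (5,3): code 1001 → (6.000,3.285)–(5.000,3.521)
cell (6,1): code 0010 → (6.000,1.896)–(6.083,2.000)
cell (6,2): code 0011 → (6.083,2.000)–(6.201,3.000)
cell (6,3): code 0001 → (6.201,3.000)–(6.000,3.285)
cell (6,4): code 0100 → (6.931,5.000)–(7.000,4.634)
cell (6,5): code 1000 → (7.000,5.085)–(6.931,5.000)
cell (7,4): code 0110 → (7.000,4.634)–(8.000,4.090)
cell (7,5): code 1001 → (8.000,5.639)–(7.000,5.085)
cell (8,4): code 0010 → (8.000,4.090)–(8.587,5.000)
cell (8,5): code 0001 → (8.587,5.000)–(8.000,5.639)
total: 14 segments, chained into 2 closed loop(s), length Σ = 11.220308

segments=14 loops=2 length=11.220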